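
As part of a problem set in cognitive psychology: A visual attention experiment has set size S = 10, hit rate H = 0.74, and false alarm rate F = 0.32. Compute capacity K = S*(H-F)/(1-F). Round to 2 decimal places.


K = S * (H - F) / (1 - F)
H - F = 0.42
1 - F = 0.68
K = 10 * 0.42 / 0.68
= 6.18


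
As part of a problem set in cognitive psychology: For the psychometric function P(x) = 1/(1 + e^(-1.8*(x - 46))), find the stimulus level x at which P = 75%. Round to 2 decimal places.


At P = 0.75: 0.75 = 1/(1 + e^(-k*(x-x0)))
Solving: e^(-k*(x-x0)) = 1/3
x = x0 + ln(3)/k
ln(3) = 1.0986
x = 46 + 1.0986/1.8
= 46 + 0.6103
= 46.61


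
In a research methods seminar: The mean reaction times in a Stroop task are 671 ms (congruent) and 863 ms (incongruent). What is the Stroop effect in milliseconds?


Stroop effect = RT(incongruent) - RT(congruent)
= 863 - 671
= 192 ms


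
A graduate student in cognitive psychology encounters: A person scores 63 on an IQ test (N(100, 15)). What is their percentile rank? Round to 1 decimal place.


z = (IQ - mean) / SD
z = (63 - 100) / 15 = -2.4667
Percentile = Phi(-2.4667) * 100
Phi(-2.4667) = 0.006818
= 0.7


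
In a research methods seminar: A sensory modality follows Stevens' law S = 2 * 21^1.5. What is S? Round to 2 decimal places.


S = 2 * 21^1.5
21^1.5 = 96.2341
S = 2 * 96.2341
= 192.47


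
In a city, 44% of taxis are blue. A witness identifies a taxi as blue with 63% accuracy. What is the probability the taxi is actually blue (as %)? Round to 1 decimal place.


P(blue | says blue) = P(says blue | blue)*P(blue) / [P(says blue | blue)*P(blue) + P(says blue | not blue)*P(not blue)]
Numerator = 0.63 * 0.44 = 0.2772
False identification = 0.37 * 0.56 = 0.2072
P = 0.2772 / (0.2772 + 0.2072)
= 0.2772 / 0.4844
As percentage = 57.2


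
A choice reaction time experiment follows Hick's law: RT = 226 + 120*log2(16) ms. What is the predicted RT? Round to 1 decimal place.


RT = 226 + 120 * log2(16)
log2(16) = 4.0
RT = 226 + 120 * 4.0
= 226 + 480.0
= 706.0 ms


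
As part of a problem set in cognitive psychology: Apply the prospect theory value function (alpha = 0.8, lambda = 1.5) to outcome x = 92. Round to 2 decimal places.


Since x = 92 >= 0, use v(x) = x^0.8
92^0.8 = 37.2418
v(92) = 37.24


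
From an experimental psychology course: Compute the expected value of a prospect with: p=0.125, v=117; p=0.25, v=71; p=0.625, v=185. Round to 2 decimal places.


EU = sum(p_i * v_i)
0.125 * 117 = 14.625
0.25 * 71 = 17.75
0.625 * 185 = 115.625
EU = 14.625 + 17.75 + 115.625
= 148.00


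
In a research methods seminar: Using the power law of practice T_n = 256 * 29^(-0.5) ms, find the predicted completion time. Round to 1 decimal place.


T_n = 256 * 29^(-0.5)
29^(-0.5) = 0.185695
T_n = 256 * 0.185695
= 47.5 ms


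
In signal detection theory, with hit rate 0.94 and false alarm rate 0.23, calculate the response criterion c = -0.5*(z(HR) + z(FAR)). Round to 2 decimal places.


c = -0.5 * (z(HR) + z(FAR))
z(0.94) = 1.5548
z(0.23) = -0.7388
c = -0.5 * (1.5548 + -0.7388)
= -0.5 * 0.816
= -0.41


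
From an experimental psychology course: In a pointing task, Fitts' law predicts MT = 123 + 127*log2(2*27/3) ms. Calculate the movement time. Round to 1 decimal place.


MT = 123 + 127 * log2(2*27/3)
2D/W = 18.0
log2(18.0) = 4.1699
MT = 123 + 127 * 4.1699
= 652.6 ms


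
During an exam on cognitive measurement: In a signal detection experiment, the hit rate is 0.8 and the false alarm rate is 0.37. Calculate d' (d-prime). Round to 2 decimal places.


d' = z(HR) - z(FAR)
z(0.8) = 0.8416
z(0.37) = -0.3319
d' = 0.8416 - -0.3319
= 1.17


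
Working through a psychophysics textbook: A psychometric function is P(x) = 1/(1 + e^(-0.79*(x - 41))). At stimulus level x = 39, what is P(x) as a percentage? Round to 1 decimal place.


P(x) = 1/(1 + e^(-0.79*(39 - 41)))
Exponent = -0.79 * -2 = 1.58
e^(1.58) = 4.854956
P = 1/(1 + 4.854956) = 0.170795
Percentage = 17.1


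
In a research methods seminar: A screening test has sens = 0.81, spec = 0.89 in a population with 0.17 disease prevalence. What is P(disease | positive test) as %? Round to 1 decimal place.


PPV = (sens * prev) / (sens * prev + (1-spec) * (1-prev))
Numerator = 0.81 * 0.17 = 0.1377
P(positive and no disease) = (1 - spec) * (1 - prev) = (1 - 0.89) * (1 - 0.17) = 0.0913
Denominator = 0.1377 + 0.0913 = 0.229
PPV = 0.1377 / 0.229 = 0.60131
As percentage = 60.1


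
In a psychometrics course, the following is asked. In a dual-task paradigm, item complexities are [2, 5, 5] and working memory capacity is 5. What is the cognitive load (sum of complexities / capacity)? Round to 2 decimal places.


Total complexity = 2 + 5 + 5 = 12
Load = total / capacity = 12 / 5
= 2.40


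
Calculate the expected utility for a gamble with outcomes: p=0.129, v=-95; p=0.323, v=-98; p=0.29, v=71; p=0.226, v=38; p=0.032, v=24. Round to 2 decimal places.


EU = sum(p_i * v_i)
0.129 * -95 = -12.255
0.323 * -98 = -31.654
0.29 * 71 = 20.59
0.226 * 38 = 8.588
0.032 * 24 = 0.768
EU = -12.255 + -31.654 + 20.59 + 8.588 + 0.768
= -13.96


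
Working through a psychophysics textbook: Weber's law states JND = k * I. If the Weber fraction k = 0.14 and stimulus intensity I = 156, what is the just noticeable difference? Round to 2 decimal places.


JND = k * I
JND = 0.14 * 156
= 21.84


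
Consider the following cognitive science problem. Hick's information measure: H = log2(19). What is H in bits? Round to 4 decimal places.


H = log2(n)
H = log2(19)
= 4.2479


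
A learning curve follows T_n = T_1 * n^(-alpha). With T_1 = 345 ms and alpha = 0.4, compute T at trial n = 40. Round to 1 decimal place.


T_n = 345 * 40^(-0.4)
40^(-0.4) = 0.228653
T_n = 345 * 0.228653
= 78.9 ms


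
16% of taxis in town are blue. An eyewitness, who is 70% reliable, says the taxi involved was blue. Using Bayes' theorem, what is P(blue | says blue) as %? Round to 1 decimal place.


P(blue | says blue) = P(says blue | blue)*P(blue) / [P(says blue | blue)*P(blue) + P(says blue | not blue)*P(not blue)]
Numerator = 0.7 * 0.16 = 0.112
False identification = 0.3 * 0.84 = 0.252
P = 0.112 / (0.112 + 0.252)
= 0.112 / 0.364
As percentage = 30.8


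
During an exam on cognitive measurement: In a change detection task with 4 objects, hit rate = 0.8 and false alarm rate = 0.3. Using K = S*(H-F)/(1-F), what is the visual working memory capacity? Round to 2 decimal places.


K = S * (H - F) / (1 - F)
H - F = 0.5
1 - F = 0.7
K = 4 * 0.5 / 0.7
= 2.86


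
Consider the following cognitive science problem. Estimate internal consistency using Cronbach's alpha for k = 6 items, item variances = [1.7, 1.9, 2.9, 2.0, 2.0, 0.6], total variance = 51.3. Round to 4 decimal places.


alpha = (k/(k-1)) * (1 - sum(s_i^2)/s_total^2)
sum(item variances) = 11.1
k/(k-1) = 6/5 = 1.2
1 - 11.1/51.3 = 1 - 0.216374 = 0.783626
alpha = 1.2 * 0.783626
= 0.9404


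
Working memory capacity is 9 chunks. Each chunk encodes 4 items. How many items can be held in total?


Total items = chunks * items_per_chunk
= 9 * 4
= 36


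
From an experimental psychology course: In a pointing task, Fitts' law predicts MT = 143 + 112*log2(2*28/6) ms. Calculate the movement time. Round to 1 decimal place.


MT = 143 + 112 * log2(2*28/6)
2D/W = 9.333333
log2(9.333333) = 3.2224
MT = 143 + 112 * 3.2224
= 503.9 ms


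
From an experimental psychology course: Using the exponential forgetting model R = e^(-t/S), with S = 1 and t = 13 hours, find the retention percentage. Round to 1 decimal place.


R = e^(-t/S)
-t/S = -13/1 = -13.0
R = e^(-13.0) = 2e-06
Percentage = 2e-06 * 100
= 0.0


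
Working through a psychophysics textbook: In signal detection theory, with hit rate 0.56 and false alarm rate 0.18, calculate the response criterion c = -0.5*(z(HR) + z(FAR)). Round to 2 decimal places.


c = -0.5 * (z(HR) + z(FAR))
z(0.56) = 0.151
z(0.18) = -0.9154
c = -0.5 * (0.151 + -0.9154)
= -0.5 * -0.7644
= 0.38


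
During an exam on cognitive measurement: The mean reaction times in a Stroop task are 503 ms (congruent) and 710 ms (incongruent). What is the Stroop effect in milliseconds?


Stroop effect = RT(incongruent) - RT(congruent)
= 710 - 503
= 207 ms


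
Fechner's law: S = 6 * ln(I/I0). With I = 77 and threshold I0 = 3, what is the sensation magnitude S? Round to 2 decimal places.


S = 6 * ln(77/3)
I/I0 = 25.666667
ln(25.666667) = 3.2452
S = 6 * 3.2452
= 19.47


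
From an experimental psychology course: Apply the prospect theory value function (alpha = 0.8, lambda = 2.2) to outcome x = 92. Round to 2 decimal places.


Since x = 92 >= 0, use v(x) = x^0.8
92^0.8 = 37.2418
v(92) = 37.24


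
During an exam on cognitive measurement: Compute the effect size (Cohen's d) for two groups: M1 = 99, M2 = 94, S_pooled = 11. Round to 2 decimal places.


Cohen's d = (M1 - M2) / S_pooled
= (99 - 94) / 11
= 5 / 11
= 0.45


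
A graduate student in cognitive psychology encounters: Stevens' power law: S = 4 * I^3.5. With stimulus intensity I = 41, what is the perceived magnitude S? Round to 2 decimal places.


S = 4 * 41^3.5
41^3.5 = 441309.7256
S = 4 * 441309.7256
= 1765238.90


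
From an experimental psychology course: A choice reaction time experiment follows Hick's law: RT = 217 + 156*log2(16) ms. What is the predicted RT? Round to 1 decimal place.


RT = 217 + 156 * log2(16)
log2(16) = 4.0
RT = 217 + 156 * 4.0
= 217 + 624.0
= 841.0 ms


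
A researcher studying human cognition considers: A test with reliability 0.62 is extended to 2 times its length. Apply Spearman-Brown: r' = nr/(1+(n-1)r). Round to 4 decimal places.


r_new = n*r / (1 + (n-1)*r)
Numerator = 2 * 0.62 = 1.24
Denominator = 1 + 1 * 0.62 = 1.62
r_new = 1.24 / 1.62
= 0.7654


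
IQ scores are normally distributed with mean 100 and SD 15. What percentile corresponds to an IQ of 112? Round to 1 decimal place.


z = (IQ - mean) / SD
z = (112 - 100) / 15 = 0.8
Percentile = Phi(0.8) * 100
Phi(0.8) = 0.788145
= 78.8


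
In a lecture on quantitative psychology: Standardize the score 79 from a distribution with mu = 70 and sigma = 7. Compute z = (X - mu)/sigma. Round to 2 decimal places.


z = (X - mu) / sigma
= (79 - 70) / 7
= 9 / 7
= 1.29


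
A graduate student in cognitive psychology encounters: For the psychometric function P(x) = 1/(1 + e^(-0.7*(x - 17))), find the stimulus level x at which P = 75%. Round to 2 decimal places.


At P = 0.75: 0.75 = 1/(1 + e^(-k*(x-x0)))
Solving: e^(-k*(x-x0)) = 1/3
x = x0 + ln(3)/k
ln(3) = 1.0986
x = 17 + 1.0986/0.7
= 17 + 1.5694
= 18.57


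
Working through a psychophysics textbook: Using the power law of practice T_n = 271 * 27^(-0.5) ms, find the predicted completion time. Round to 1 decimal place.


T_n = 271 * 27^(-0.5)
27^(-0.5) = 0.19245
T_n = 271 * 0.19245
= 52.2 ms


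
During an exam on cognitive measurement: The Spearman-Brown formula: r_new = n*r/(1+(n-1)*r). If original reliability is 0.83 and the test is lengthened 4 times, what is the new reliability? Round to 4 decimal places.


r_new = n*r / (1 + (n-1)*r)
Numerator = 4 * 0.83 = 3.32
Denominator = 1 + 3 * 0.83 = 3.49
r_new = 3.32 / 3.49
= 0.9513


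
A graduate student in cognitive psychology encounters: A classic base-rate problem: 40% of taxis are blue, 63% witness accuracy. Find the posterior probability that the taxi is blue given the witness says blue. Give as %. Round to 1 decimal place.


P(blue | says blue) = P(says blue | blue)*P(blue) / [P(says blue | blue)*P(blue) + P(says blue | not blue)*P(not blue)]
Numerator = 0.63 * 0.4 = 0.252
False identification = 0.37 * 0.6 = 0.222
P = 0.252 / (0.252 + 0.222)
= 0.252 / 0.474
As percentage = 53.2


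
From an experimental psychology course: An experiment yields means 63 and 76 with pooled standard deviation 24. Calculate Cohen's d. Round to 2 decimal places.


Cohen's d = (M1 - M2) / S_pooled
= (63 - 76) / 24
= -13 / 24
= -0.54


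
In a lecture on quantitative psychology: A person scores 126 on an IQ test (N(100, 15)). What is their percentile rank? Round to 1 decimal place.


z = (IQ - mean) / SD
z = (126 - 100) / 15 = 1.7333
Percentile = Phi(1.7333) * 100
Phi(1.7333) = 0.958479
= 95.8


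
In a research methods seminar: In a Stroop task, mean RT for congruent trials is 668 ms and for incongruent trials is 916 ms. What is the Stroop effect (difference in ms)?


Stroop effect = RT(incongruent) - RT(congruent)
= 916 - 668
= 248 ms


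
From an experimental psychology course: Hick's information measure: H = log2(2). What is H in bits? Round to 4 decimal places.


H = log2(n)
H = log2(2)
= 1.0000


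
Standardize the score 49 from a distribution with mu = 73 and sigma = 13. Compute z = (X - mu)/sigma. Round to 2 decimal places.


z = (X - mu) / sigma
= (49 - 73) / 13
= -24 / 13
= -1.85


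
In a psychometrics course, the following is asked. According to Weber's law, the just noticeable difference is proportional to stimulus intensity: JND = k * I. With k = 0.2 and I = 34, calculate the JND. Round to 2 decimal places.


JND = k * I
JND = 0.2 * 34
= 6.80


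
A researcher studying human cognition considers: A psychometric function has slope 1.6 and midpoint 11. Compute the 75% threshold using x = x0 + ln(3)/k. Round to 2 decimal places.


At P = 0.75: 0.75 = 1/(1 + e^(-k*(x-x0)))
Solving: e^(-k*(x-x0)) = 1/3
x = x0 + ln(3)/k
ln(3) = 1.0986
x = 11 + 1.0986/1.6
= 11 + 0.6866
= 11.69


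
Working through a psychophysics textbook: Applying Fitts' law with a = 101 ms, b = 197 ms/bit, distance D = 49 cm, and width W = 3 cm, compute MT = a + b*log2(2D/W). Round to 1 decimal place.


MT = 101 + 197 * log2(2*49/3)
2D/W = 32.666667
log2(32.666667) = 5.0297
MT = 101 + 197 * 5.0297
= 1091.9 ms


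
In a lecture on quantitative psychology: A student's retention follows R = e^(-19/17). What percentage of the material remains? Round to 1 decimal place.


R = e^(-t/S)
-t/S = -19/17 = -1.117647
R = e^(-1.117647) = 0.327048
Percentage = 0.327048 * 100
= 32.7


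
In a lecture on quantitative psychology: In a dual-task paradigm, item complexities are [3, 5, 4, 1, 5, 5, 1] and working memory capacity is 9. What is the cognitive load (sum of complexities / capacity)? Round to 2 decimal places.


Total complexity = 3 + 5 + 4 + 1 + 5 + 5 + 1 = 24
Load = total / capacity = 24 / 9
= 2.67


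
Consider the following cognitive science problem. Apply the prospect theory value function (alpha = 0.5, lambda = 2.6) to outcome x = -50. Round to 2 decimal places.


Since x = -50 < 0, use v(x) = -lambda*(-x)^alpha
(-x) = 50
50^0.5 = 7.0711
v(-50) = -2.6 * 7.0711
= -18.38


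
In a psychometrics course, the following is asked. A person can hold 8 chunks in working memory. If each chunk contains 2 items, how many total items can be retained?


Total items = chunks * items_per_chunk
= 8 * 2
= 16


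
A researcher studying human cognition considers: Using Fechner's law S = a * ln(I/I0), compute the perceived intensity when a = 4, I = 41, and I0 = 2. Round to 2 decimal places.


S = 4 * ln(41/2)
I/I0 = 20.5
ln(20.5) = 3.0204
S = 4 * 3.0204
= 12.08


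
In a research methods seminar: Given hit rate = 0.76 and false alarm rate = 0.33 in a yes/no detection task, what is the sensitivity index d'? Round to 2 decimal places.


d' = z(HR) - z(FAR)
z(0.76) = 0.7063
z(0.33) = -0.4399
d' = 0.7063 - -0.4399
= 1.15


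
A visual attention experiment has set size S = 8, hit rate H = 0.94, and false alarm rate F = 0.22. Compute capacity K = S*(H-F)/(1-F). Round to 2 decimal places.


K = S * (H - F) / (1 - F)
H - F = 0.72
1 - F = 0.78
K = 8 * 0.72 / 0.78
= 7.38


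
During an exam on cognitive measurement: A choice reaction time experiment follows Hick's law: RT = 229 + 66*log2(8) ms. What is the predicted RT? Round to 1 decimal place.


RT = 229 + 66 * log2(8)
log2(8) = 3.0
RT = 229 + 66 * 3.0
= 229 + 198.0
= 427.0 ms


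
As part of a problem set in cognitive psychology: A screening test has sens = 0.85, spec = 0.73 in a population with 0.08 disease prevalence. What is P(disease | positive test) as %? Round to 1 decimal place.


PPV = (sens * prev) / (sens * prev + (1-spec) * (1-prev))
Numerator = 0.85 * 0.08 = 0.068
P(positive and no disease) = (1 - spec) * (1 - prev) = (1 - 0.73) * (1 - 0.08) = 0.2484
Denominator = 0.068 + 0.2484 = 0.3164
PPV = 0.068 / 0.3164 = 0.214918
As percentage = 21.5


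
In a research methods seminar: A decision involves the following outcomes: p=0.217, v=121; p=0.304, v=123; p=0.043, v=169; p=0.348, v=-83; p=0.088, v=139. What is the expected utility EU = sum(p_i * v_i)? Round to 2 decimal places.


EU = sum(p_i * v_i)
0.217 * 121 = 26.257
0.304 * 123 = 37.392
0.043 * 169 = 7.267
0.348 * -83 = -28.884
0.088 * 139 = 12.232
EU = 26.257 + 37.392 + 7.267 + -28.884 + 12.232
= 54.26


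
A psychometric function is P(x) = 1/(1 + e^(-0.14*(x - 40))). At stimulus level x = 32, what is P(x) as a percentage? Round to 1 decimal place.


P(x) = 1/(1 + e^(-0.14*(32 - 40)))
Exponent = -0.14 * -8 = 1.12
e^(1.12) = 3.064854
P = 1/(1 + 3.064854) = 0.246011
Percentage = 24.6


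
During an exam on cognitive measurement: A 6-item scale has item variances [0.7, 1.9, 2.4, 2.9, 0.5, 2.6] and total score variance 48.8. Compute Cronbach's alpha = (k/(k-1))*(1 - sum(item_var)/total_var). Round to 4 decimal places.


alpha = (k/(k-1)) * (1 - sum(s_i^2)/s_total^2)
sum(item variances) = 11.0
k/(k-1) = 6/5 = 1.2
1 - 11.0/48.8 = 1 - 0.22541 = 0.77459
alpha = 1.2 * 0.77459
= 0.9295


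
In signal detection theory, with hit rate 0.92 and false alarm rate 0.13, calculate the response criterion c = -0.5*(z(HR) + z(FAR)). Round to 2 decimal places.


c = -0.5 * (z(HR) + z(FAR))
z(0.92) = 1.4051
z(0.13) = -1.1264
c = -0.5 * (1.4051 + -1.1264)
= -0.5 * 0.2787
= -0.14


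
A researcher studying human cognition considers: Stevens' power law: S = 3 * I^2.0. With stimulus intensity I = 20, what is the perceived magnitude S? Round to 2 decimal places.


S = 3 * 20^2.0
20^2.0 = 400.0
S = 3 * 400.0
= 1200.00


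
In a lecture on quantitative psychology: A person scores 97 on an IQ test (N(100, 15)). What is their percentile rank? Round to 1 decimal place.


z = (IQ - mean) / SD
z = (97 - 100) / 15 = -0.2
Percentile = Phi(-0.2) * 100
Phi(-0.2) = 0.42074
= 42.1


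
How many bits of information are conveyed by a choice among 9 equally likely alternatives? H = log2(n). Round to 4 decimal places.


H = log2(n)
H = log2(9)
= 3.1699


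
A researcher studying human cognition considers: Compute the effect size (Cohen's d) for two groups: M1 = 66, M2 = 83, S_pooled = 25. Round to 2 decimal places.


Cohen's d = (M1 - M2) / S_pooled
= (66 - 83) / 25
= -17 / 25
= -0.68


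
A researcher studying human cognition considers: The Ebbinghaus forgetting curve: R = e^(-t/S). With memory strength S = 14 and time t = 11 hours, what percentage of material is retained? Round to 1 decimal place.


R = e^(-t/S)
-t/S = -11/14 = -0.785714
R = e^(-0.785714) = 0.455794
Percentage = 0.455794 * 100
= 45.6


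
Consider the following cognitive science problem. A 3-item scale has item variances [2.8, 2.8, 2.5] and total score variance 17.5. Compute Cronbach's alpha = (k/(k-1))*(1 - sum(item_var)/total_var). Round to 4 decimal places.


alpha = (k/(k-1)) * (1 - sum(s_i^2)/s_total^2)
sum(item variances) = 8.1
k/(k-1) = 3/2 = 1.5
1 - 8.1/17.5 = 1 - 0.462857 = 0.537143
alpha = 1.5 * 0.537143
= 0.8057


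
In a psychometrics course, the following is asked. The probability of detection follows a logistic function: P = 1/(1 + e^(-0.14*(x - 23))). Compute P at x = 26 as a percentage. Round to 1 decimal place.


P(x) = 1/(1 + e^(-0.14*(26 - 23)))
Exponent = -0.14 * 3 = -0.42
e^(-0.42) = 0.657047
P = 1/(1 + 0.657047) = 0.603483
Percentage = 60.3


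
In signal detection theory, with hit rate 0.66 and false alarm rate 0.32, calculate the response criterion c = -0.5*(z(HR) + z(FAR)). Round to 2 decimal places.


c = -0.5 * (z(HR) + z(FAR))
z(0.66) = 0.4125
z(0.32) = -0.4677
c = -0.5 * (0.4125 + -0.4677)
= -0.5 * -0.0552
= 0.03


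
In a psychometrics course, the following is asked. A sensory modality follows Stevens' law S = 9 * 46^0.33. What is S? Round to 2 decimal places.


S = 9 * 46^0.33
46^0.33 = 3.5376
S = 9 * 3.5376
= 31.84


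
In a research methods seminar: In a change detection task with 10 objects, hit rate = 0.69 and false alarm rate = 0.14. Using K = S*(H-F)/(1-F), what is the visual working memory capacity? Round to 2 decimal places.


K = S * (H - F) / (1 - F)
H - F = 0.55
1 - F = 0.86
K = 10 * 0.55 / 0.86
= 6.40


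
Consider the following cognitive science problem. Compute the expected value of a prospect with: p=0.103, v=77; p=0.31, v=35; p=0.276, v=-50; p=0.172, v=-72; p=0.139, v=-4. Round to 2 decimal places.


EU = sum(p_i * v_i)
0.103 * 77 = 7.931
0.31 * 35 = 10.85
0.276 * -50 = -13.8
0.172 * -72 = -12.384
0.139 * -4 = -0.556
EU = 7.931 + 10.85 + -13.8 + -12.384 + -0.556
= -7.96


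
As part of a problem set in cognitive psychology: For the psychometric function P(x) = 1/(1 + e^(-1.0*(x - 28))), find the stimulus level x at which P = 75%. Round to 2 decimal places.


At P = 0.75: 0.75 = 1/(1 + e^(-k*(x-x0)))
Solving: e^(-k*(x-x0)) = 1/3
x = x0 + ln(3)/k
ln(3) = 1.0986
x = 28 + 1.0986/1.0
= 28 + 1.0986
= 29.10


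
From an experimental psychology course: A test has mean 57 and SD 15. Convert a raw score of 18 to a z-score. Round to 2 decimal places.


z = (X - mu) / sigma
= (18 - 57) / 15
= -39 / 15
= -2.60


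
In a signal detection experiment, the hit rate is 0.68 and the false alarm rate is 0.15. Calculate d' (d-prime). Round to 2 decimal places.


d' = z(HR) - z(FAR)
z(0.68) = 0.4677
z(0.15) = -1.0364
d' = 0.4677 - -1.0364
= 1.50


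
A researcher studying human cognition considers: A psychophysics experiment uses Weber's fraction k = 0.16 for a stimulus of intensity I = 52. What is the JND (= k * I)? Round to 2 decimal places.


JND = k * I
JND = 0.16 * 52
= 8.32


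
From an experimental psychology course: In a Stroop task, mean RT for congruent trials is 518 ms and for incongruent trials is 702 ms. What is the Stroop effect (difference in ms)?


Stroop effect = RT(incongruent) - RT(congruent)
= 702 - 518
= 184 ms


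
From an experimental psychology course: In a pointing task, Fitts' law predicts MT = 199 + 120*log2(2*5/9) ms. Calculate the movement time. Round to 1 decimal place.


MT = 199 + 120 * log2(2*5/9)
2D/W = 1.111111
log2(1.111111) = 0.152
MT = 199 + 120 * 0.152
= 217.2 ms


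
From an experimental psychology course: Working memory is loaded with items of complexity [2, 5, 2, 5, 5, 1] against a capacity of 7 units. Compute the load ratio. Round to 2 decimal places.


Total complexity = 2 + 5 + 2 + 5 + 5 + 1 = 20
Load = total / capacity = 20 / 7
= 2.86


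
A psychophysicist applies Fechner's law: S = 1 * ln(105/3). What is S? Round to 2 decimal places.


S = 1 * ln(105/3)
I/I0 = 35.0
ln(35.0) = 3.5553
S = 1 * 3.5553
= 3.56


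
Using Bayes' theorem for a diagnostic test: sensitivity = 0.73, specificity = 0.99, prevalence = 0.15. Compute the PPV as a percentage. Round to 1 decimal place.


PPV = (sens * prev) / (sens * prev + (1-spec) * (1-prev))
Numerator = 0.73 * 0.15 = 0.1095
P(positive and no disease) = (1 - spec) * (1 - prev) = (1 - 0.99) * (1 - 0.15) = 0.0085
Denominator = 0.1095 + 0.0085 = 0.118
PPV = 0.1095 / 0.118 = 0.927966
As percentage = 92.8


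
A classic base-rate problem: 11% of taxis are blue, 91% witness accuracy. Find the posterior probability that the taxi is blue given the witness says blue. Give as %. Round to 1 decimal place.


P(blue | says blue) = P(says blue | blue)*P(blue) / [P(says blue | blue)*P(blue) + P(says blue | not blue)*P(not blue)]
Numerator = 0.91 * 0.11 = 0.1001
False identification = 0.09 * 0.89 = 0.0801
P = 0.1001 / (0.1001 + 0.0801)
= 0.1001 / 0.1802
As percentage = 55.5


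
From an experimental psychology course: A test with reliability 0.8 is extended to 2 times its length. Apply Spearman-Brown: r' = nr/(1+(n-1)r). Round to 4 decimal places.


r_new = n*r / (1 + (n-1)*r)
Numerator = 2 * 0.8 = 1.6
Denominator = 1 + 1 * 0.8 = 1.8
r_new = 1.6 / 1.8
= 0.8889


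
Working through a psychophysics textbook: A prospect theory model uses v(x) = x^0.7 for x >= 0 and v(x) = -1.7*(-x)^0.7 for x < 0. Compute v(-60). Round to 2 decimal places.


Since x = -60 < 0, use v(x) = -lambda*(-x)^alpha
(-x) = 60
60^0.7 = 17.5673
v(-60) = -1.7 * 17.5673
= -29.86


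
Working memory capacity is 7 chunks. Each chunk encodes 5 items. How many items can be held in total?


Total items = chunks * items_per_chunk
= 7 * 5
= 35


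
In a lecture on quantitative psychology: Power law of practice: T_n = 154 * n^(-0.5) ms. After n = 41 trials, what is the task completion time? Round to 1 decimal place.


T_n = 154 * 41^(-0.5)
41^(-0.5) = 0.156174
T_n = 154 * 0.156174
= 24.1 ms


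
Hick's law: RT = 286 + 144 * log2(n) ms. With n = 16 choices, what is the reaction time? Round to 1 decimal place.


RT = 286 + 144 * log2(16)
log2(16) = 4.0
RT = 286 + 144 * 4.0
= 286 + 576.0
= 862.0 ms


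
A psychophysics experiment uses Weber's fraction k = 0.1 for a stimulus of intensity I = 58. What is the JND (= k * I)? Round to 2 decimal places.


JND = k * I
JND = 0.1 * 58
= 5.80


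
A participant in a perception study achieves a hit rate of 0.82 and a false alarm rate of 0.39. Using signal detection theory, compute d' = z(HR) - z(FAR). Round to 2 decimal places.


d' = z(HR) - z(FAR)
z(0.82) = 0.9154
z(0.39) = -0.2793
d' = 0.9154 - -0.2793
= 1.19


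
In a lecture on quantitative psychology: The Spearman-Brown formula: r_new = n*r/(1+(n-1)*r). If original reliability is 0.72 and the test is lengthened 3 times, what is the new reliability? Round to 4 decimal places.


r_new = n*r / (1 + (n-1)*r)
Numerator = 3 * 0.72 = 2.16
Denominator = 1 + 2 * 0.72 = 2.44
r_new = 2.16 / 2.44
= 0.8852


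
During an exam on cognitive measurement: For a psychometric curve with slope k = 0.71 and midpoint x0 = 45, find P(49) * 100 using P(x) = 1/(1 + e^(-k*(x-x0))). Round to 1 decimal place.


P(x) = 1/(1 + e^(-0.71*(49 - 45)))
Exponent = -0.71 * 4 = -2.84
e^(-2.84) = 0.058426
P = 1/(1 + 0.058426) = 0.944799
Percentage = 94.5


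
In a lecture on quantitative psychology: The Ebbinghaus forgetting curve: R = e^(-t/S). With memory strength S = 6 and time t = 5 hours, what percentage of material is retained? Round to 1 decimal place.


R = e^(-t/S)
-t/S = -5/6 = -0.833333
R = e^(-0.833333) = 0.434598
Percentage = 0.434598 * 100
= 43.5


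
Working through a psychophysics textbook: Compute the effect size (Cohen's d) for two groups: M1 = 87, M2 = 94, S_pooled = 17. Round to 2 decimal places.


Cohen's d = (M1 - M2) / S_pooled
= (87 - 94) / 17
= -7 / 17
= -0.41


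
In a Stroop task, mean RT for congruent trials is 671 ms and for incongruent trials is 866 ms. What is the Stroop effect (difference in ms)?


Stroop effect = RT(incongruent) - RT(congruent)
= 866 - 671
= 195 ms


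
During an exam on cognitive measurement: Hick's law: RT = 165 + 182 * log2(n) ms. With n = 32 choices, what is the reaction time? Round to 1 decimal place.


RT = 165 + 182 * log2(32)
log2(32) = 5.0
RT = 165 + 182 * 5.0
= 165 + 910.0
= 1075.0 ms


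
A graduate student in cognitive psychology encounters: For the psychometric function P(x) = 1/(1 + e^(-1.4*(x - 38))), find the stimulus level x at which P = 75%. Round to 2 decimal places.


At P = 0.75: 0.75 = 1/(1 + e^(-k*(x-x0)))
Solving: e^(-k*(x-x0)) = 1/3
x = x0 + ln(3)/k
ln(3) = 1.0986
x = 38 + 1.0986/1.4
= 38 + 0.7847
= 38.78


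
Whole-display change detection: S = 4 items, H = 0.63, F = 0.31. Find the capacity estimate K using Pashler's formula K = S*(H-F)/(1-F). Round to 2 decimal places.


K = S * (H - F) / (1 - F)
H - F = 0.32
1 - F = 0.69
K = 4 * 0.32 / 0.69
= 1.86


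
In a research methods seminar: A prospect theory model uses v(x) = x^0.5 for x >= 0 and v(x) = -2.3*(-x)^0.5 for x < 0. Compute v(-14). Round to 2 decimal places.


Since x = -14 < 0, use v(x) = -lambda*(-x)^alpha
(-x) = 14
14^0.5 = 3.7417
v(-14) = -2.3 * 3.7417
= -8.61


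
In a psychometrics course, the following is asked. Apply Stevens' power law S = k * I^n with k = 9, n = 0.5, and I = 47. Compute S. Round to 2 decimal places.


S = 9 * 47^0.5
47^0.5 = 6.8557
S = 9 * 6.8557
= 61.70


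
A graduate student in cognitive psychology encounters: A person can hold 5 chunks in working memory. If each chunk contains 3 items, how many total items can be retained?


Total items = chunks * items_per_chunk
= 5 * 3
= 15


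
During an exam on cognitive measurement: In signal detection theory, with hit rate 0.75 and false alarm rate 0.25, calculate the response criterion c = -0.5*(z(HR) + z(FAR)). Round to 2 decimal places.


c = -0.5 * (z(HR) + z(FAR))
z(0.75) = 0.6745
z(0.25) = -0.6745
c = -0.5 * (0.6745 + -0.6745)
= -0.5 * 0.0
= 0.00


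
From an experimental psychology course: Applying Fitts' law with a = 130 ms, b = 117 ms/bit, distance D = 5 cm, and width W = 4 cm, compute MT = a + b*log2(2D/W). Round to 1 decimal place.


MT = 130 + 117 * log2(2*5/4)
2D/W = 2.5
log2(2.5) = 1.3219
MT = 130 + 117 * 1.3219
= 284.7 ms


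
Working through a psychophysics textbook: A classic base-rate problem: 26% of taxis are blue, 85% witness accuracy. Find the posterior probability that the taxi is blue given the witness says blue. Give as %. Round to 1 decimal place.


P(blue | says blue) = P(says blue | blue)*P(blue) / [P(says blue | blue)*P(blue) + P(says blue | not blue)*P(not blue)]
Numerator = 0.85 * 0.26 = 0.221
False identification = 0.15 * 0.74 = 0.111
P = 0.221 / (0.221 + 0.111)
= 0.221 / 0.332
As percentage = 66.6


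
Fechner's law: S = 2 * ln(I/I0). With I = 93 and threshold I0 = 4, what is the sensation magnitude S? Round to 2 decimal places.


S = 2 * ln(93/4)
I/I0 = 23.25
ln(23.25) = 3.1463
S = 2 * 3.1463
= 6.29


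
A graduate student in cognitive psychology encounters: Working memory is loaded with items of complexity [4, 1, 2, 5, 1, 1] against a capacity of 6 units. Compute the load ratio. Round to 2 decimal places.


Total complexity = 4 + 1 + 2 + 5 + 1 + 1 = 14
Load = total / capacity = 14 / 6
= 2.33


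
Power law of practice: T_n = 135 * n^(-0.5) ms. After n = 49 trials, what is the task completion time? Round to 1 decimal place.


T_n = 135 * 49^(-0.5)
49^(-0.5) = 0.142857
T_n = 135 * 0.142857
= 19.3 ms


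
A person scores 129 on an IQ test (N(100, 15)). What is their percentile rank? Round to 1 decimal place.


z = (IQ - mean) / SD
z = (129 - 100) / 15 = 1.9333
Percentile = Phi(1.9333) * 100
Phi(1.9333) = 0.9734
= 97.3


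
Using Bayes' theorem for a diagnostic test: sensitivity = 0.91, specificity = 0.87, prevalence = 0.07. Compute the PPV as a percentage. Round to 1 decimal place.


PPV = (sens * prev) / (sens * prev + (1-spec) * (1-prev))
Numerator = 0.91 * 0.07 = 0.0637
P(positive and no disease) = (1 - spec) * (1 - prev) = (1 - 0.87) * (1 - 0.07) = 0.1209
Denominator = 0.0637 + 0.1209 = 0.1846
PPV = 0.0637 / 0.1846 = 0.34507
As percentage = 34.5


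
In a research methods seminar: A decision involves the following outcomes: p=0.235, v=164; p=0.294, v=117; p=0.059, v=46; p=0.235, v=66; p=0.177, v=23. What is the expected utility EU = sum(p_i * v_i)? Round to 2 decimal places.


EU = sum(p_i * v_i)
0.235 * 164 = 38.54
0.294 * 117 = 34.398
0.059 * 46 = 2.714
0.235 * 66 = 15.51
0.177 * 23 = 4.071
EU = 38.54 + 34.398 + 2.714 + 15.51 + 4.071
= 95.23


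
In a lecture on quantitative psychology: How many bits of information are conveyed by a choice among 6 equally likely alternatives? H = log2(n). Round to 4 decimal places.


H = log2(n)
H = log2(6)
= 2.5850


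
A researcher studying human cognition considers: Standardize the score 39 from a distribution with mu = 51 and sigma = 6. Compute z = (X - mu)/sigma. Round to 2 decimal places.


z = (X - mu) / sigma
= (39 - 51) / 6
= -12 / 6
= -2.00


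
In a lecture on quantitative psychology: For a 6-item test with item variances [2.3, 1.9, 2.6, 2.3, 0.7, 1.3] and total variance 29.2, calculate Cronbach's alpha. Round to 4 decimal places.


alpha = (k/(k-1)) * (1 - sum(s_i^2)/s_total^2)
sum(item variances) = 11.1
k/(k-1) = 6/5 = 1.2
1 - 11.1/29.2 = 1 - 0.380137 = 0.619863
alpha = 1.2 * 0.619863
= 0.7438


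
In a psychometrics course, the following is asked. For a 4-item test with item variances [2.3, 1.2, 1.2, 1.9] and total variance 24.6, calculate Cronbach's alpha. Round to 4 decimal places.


alpha = (k/(k-1)) * (1 - sum(s_i^2)/s_total^2)
sum(item variances) = 6.6
k/(k-1) = 4/3 = 1.333333
1 - 6.6/24.6 = 1 - 0.268293 = 0.731707
alpha = 1.333333 * 0.731707
= 0.9756


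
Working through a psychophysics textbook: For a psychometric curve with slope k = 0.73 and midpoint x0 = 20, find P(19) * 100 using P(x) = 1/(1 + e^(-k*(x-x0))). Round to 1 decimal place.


P(x) = 1/(1 + e^(-0.73*(19 - 20)))
Exponent = -0.73 * -1 = 0.73
e^(0.73) = 2.075081
P = 1/(1 + 2.075081) = 0.325195
Percentage = 32.5


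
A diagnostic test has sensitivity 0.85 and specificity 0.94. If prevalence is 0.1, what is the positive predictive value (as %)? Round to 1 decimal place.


PPV = (sens * prev) / (sens * prev + (1-spec) * (1-prev))
Numerator = 0.85 * 0.1 = 0.085
P(positive and no disease) = (1 - spec) * (1 - prev) = (1 - 0.94) * (1 - 0.1) = 0.054
Denominator = 0.085 + 0.054 = 0.139
PPV = 0.085 / 0.139 = 0.611511
As percentage = 61.2


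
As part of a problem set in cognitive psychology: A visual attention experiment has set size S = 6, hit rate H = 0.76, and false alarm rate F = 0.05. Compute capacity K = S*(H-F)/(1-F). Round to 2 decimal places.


K = S * (H - F) / (1 - F)
H - F = 0.71
1 - F = 0.95
K = 6 * 0.71 / 0.95
= 4.48


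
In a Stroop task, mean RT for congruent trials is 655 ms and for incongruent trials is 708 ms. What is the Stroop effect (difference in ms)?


Stroop effect = RT(incongruent) - RT(congruent)
= 708 - 655
= 53 ms


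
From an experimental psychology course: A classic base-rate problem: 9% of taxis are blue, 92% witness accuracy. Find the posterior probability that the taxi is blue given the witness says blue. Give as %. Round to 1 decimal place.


P(blue | says blue) = P(says blue | blue)*P(blue) / [P(says blue | blue)*P(blue) + P(says blue | not blue)*P(not blue)]
Numerator = 0.92 * 0.09 = 0.0828
False identification = 0.08 * 0.91 = 0.0728
P = 0.0828 / (0.0828 + 0.0728)
= 0.0828 / 0.1556
As percentage = 53.2


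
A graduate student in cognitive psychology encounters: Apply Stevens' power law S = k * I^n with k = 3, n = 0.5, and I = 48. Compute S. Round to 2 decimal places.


S = 3 * 48^0.5
48^0.5 = 6.9282
S = 3 * 6.9282
= 20.78


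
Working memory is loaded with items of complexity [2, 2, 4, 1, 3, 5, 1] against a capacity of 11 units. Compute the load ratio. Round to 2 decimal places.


Total complexity = 2 + 2 + 4 + 1 + 3 + 5 + 1 = 18
Load = total / capacity = 18 / 11
= 1.64


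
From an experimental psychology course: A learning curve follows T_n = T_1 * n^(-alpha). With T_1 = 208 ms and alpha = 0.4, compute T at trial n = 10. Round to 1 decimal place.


T_n = 208 * 10^(-0.4)
10^(-0.4) = 0.398107
T_n = 208 * 0.398107
= 82.8 ms


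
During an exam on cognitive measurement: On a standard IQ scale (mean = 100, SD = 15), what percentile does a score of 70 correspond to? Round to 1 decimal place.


z = (IQ - mean) / SD
z = (70 - 100) / 15 = -2.0
Percentile = Phi(-2.0) * 100
Phi(-2.0) = 0.02275
= 2.3


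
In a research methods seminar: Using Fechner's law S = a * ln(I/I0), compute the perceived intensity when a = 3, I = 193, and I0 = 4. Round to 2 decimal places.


S = 3 * ln(193/4)
I/I0 = 48.25
ln(48.25) = 3.8764
S = 3 * 3.8764
= 11.63


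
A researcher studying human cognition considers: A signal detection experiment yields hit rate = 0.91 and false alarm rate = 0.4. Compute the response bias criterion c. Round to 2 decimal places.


c = -0.5 * (z(HR) + z(FAR))
z(0.91) = 1.3408
z(0.4) = -0.2533
c = -0.5 * (1.3408 + -0.2533)
= -0.5 * 1.0875
= -0.54


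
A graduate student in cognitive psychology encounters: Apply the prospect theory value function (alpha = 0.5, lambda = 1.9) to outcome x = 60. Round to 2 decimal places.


Since x = 60 >= 0, use v(x) = x^0.5
60^0.5 = 7.746
v(60) = 7.75


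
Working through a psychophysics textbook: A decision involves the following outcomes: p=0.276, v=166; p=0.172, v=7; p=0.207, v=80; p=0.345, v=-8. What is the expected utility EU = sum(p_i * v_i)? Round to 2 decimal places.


EU = sum(p_i * v_i)
0.276 * 166 = 45.816
0.172 * 7 = 1.204
0.207 * 80 = 16.56
0.345 * -8 = -2.76
EU = 45.816 + 1.204 + 16.56 + -2.76
= 60.82


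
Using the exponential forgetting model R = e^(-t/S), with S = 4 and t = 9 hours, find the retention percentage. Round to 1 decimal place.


R = e^(-t/S)
-t/S = -9/4 = -2.25
R = e^(-2.25) = 0.105399
Percentage = 0.105399 * 100
= 10.5


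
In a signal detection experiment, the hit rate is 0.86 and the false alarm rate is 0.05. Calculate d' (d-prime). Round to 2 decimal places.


d' = z(HR) - z(FAR)
z(0.86) = 1.0803
z(0.05) = -1.6449
d' = 1.0803 - -1.6449
= 2.73


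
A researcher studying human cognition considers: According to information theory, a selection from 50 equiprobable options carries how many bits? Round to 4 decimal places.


H = log2(n)
H = log2(50)
= 5.6439


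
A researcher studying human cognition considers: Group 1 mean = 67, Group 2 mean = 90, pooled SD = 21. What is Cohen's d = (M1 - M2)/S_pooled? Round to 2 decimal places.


Cohen's d = (M1 - M2) / S_pooled
= (67 - 90) / 21
= -23 / 21
= -1.10


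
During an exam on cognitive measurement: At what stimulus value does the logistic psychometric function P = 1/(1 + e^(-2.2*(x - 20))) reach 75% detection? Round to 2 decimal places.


At P = 0.75: 0.75 = 1/(1 + e^(-k*(x-x0)))
Solving: e^(-k*(x-x0)) = 1/3
x = x0 + ln(3)/k
ln(3) = 1.0986
x = 20 + 1.0986/2.2
= 20 + 0.4994
= 20.50


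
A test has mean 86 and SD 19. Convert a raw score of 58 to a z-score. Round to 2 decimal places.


z = (X - mu) / sigma
= (58 - 86) / 19
= -28 / 19
= -1.47


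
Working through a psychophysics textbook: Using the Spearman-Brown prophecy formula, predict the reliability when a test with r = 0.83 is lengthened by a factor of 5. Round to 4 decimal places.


r_new = n*r / (1 + (n-1)*r)
Numerator = 5 * 0.83 = 4.15
Denominator = 1 + 4 * 0.83 = 4.32
r_new = 4.15 / 4.32
= 0.9606


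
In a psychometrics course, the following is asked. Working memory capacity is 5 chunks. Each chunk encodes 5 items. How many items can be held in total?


Total items = chunks * items_per_chunk
= 5 * 5
= 25


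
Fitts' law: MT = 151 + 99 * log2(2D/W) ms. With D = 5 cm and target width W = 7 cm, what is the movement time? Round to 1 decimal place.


MT = 151 + 99 * log2(2*5/7)
2D/W = 1.428571
log2(1.428571) = 0.5146
MT = 151 + 99 * 0.5146
= 201.9 ms


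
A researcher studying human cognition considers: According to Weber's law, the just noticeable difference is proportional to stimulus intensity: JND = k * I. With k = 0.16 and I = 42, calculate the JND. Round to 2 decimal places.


JND = k * I
JND = 0.16 * 42
= 6.72


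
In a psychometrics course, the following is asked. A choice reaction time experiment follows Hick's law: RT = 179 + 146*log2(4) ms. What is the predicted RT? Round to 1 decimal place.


RT = 179 + 146 * log2(4)
log2(4) = 2.0
RT = 179 + 146 * 2.0
= 179 + 292.0
= 471.0 ms


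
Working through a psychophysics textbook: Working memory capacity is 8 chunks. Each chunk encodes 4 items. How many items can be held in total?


Total items = chunks * items_per_chunk
= 8 * 4
= 32
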